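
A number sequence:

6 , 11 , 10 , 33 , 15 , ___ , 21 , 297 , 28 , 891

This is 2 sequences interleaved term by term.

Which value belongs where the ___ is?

99

The terms cycle through 2 interleaved subsequences.
Track A = 6, 10, 15, 21, 28: triangular numbers n(n+1)/2 for n = 3, 4, ….
Track B = 11, 33, ?, 297, 891: a geometric progression (common ratio 3).
The gap is track B's term 3; the rule gives 99.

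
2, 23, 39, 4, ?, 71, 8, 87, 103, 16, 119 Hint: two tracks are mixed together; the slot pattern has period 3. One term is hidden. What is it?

The slot pattern repeats as ABB (period 3), so there are 2 interleaved tracks.
Subsequence A: 2, 4, 8, 16. Geometric with ratio 2.
Subsequence B: 23, 39, ?, 71, 87, 103, 119. Adding 16 each time.
Filling subsequence B at index 3 by its rule yields 55.

55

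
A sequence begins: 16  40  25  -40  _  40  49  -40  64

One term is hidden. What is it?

36

Odd-indexed and even-indexed terms follow separate rules.
Track A is 16, 25, ?, 49, 64, which is perfect squares starting at 4².
Track B is 40, -40, 40, -40, which is oscillating between 40 and -40.
The gap is track A's term 3; the rule gives 36.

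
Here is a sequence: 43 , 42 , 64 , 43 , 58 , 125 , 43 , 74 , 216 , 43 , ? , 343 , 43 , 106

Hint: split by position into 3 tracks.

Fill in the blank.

90

Split by position mod 3 into 3 tracks.
Subsequence A is 43, 43, 43, 43, 43, which is always 43.
Subsequence B is 42, 58, 74, ?, 106, which is arithmetic, step +16.
Subsequence C is 64, 125, 216, 343, which is consecutive cubes n³ from n = 4.
So the missing entry in subsequence B is 90.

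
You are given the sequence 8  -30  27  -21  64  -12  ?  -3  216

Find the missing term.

Taking every 2nd term gives 2 separate tracks.
Subsequence A: 8, 27, 64, ?, 216 (consecutive cubes n³ from n = 2).
Subsequence B: -30, -21, -12, -3 (adding 9 each time).
Subsequence A's pattern makes the blank 125.

125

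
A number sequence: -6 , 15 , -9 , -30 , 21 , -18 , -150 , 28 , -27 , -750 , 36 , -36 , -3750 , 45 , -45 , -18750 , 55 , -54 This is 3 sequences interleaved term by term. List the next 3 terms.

-93750, 66, -63

Taking every 3rd term gives 3 separate tracks.
Stream A is -6, -30, -150, -750, -3750, -18750, which is geometric, ×5 each step.
Stream B is 15, 21, 28, 36, 45, 55, which is triangular numbers starting at T_5.
Stream C is -9, -18, -27, -36, -45, -54, which is linear: a_n = −9·n.
The 19th slot belongs to stream A; its 7th term is -93750.
The 20th slot belongs to stream B; its 7th term is 66.
Position 21 falls in stream C as its term 7, giving -63.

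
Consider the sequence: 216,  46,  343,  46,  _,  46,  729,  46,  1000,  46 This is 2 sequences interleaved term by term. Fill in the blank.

Odd-indexed and even-indexed terms follow separate rules.
Subsequence A: 216, 343, ?, 729, 1000 (consecutive cubes n³ from n = 6).
Subsequence B: 46, 46, 46, 46, 46 (constant 46).
So the missing entry in subsequence A is 512.

512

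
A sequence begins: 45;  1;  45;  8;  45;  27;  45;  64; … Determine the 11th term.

45

Taking every 2nd term gives 2 separate tracks.
Stream A: 45, 45, 45, 45 (constant 45).
Stream B: 1, 8, 27, 64 (perfect cubes starting at 1³).
Position 11 falls in stream A as its term 6, giving 45.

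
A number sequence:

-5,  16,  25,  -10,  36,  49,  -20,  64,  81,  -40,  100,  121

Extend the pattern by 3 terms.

Positions follow the repeating pattern ABB; grouping by letter gives 2 tracks.
Stream A: -5, -10, -20, -40 (geometric, ×2 each step).
Stream B: 16, 25, 36, 49, 64, 81, 100, 121 (perfect squares starting at 4²).
The 13th slot belongs to stream A; its 5th term is -80.
Term 14 comes from stream B (its 9th entry): 144.
Term 15 comes from stream B (its 10th entry): 169.

-80, 144, 169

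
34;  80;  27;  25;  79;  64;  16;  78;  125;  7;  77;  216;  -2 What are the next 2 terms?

Split by position mod 3: positions 1, 4, 7, … form one track, and each other residue class forms its own.
Track A: 34, 25, 16, 7, -2. Arithmetic, step −9.
Track B: 80, 79, 78, 77. Subtracting 1 each time.
Track C: 27, 64, 125, 216. Perfect cubes starting at 3³.
The 14th slot belongs to track B; its 5th term is 76.
Position 15 → track C, term 5 = 343.

76, 343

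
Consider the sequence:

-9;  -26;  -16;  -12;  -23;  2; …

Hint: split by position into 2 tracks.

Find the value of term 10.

Taking every 2nd term gives 2 separate tracks.
Track A is -9, -16, -23, which is arithmetic, step −7.
Track B is -26, -12, 2, which is linear: a_n = -40 + 14·n.
Position 10 falls in track B as its term 5, giving 30.

30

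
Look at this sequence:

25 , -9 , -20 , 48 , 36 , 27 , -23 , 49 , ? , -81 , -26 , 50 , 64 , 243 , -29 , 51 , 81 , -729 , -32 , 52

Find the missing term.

Split by position mod 4: positions 1, 5, 9, … form one track, and each other residue class forms its own.
Track A is 25, 36, ?, 64, 81, which is the squares 5², 6², 7², ….
Track B is -9, 27, -81, 243, -729, which is geometric, ×-3 each step.
Track C is -20, -23, -26, -29, -32, which is linear: a_n = -17 − 3·n.
Track D is 48, 49, 50, 51, 52, which is adding 1 each time.
So the missing entry in track A is 49.

49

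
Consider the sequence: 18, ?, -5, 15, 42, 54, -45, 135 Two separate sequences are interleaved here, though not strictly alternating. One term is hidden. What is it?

30

Positions follow the repeating pattern AABB; grouping by letter gives 2 tracks.
Subsequence A: 18, ?, 42, 54 (adding 12 each time).
Subsequence B: -5, 15, -45, 135 (multiplying by -3 each time).
Filling subsequence A at index 2 by its rule yields 30.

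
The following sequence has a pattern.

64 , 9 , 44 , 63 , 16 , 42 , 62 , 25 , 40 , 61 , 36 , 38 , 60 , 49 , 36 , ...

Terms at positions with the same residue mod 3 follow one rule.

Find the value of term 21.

32

The terms cycle through 3 interleaved subsequences.
Track A is 64, 63, 62, 61, 60, which is arithmetic, step −1.
Track B is 9, 16, 25, 36, 49, which is perfect squares starting at 3².
Track C is 44, 42, 40, 38, 36, which is arithmetic, step −2.
Position 21 falls in track C as its term 7, giving 32.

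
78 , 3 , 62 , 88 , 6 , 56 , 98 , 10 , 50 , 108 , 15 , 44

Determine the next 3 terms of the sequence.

118, 21, 38

The terms cycle through 3 interleaved subsequences.
Track A: 78, 88, 98, 108 — arithmetic with common difference +10.
Track B: 3, 6, 10, 15 — the triangular numbers T_2, T_3, ….
Track C: 62, 56, 50, 44 — arithmetic with common difference −6.
Position 13 falls in track A as its term 5, giving 118.
Position 14 → track B, term 5 = 21.
Position 15 → track C, term 5 = 38.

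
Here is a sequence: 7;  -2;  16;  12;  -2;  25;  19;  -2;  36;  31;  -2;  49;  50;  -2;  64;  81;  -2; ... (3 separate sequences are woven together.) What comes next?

Taking every 3rd term gives 3 separate tracks.
Subsequence A = 7, 12, 19, 31, 50, 81: a Fibonacci-like recurrence a_n = a_{n-1} + a_{n-2}.
Subsequence B = -2, -2, -2, -2, -2, -2: the constant sequence -2.
Subsequence C = 16, 25, 36, 49, 64: the squares 4², 5², 6², ….
Position 18 falls in subsequence C as its term 6, giving 81.

81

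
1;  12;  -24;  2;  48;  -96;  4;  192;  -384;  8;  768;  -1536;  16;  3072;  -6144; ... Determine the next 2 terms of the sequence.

32, 12288

The slot pattern repeats as ABB (period 3), so there are 2 interleaved tracks.
Track A: 1, 2, 4, 8, 16 (powers 2^0, 2^1, 2^2, …).
Track B: 12, -24, 48, -96, 192, -384, 768, -1536, 3072, -6144 (a geometric progression (common ratio -2)).
The 16th slot belongs to track A; its 6th term is 32.
The 17th slot belongs to track B; its 11th term is 12288.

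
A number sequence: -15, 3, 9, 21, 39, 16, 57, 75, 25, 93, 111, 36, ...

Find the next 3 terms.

Positions follow the repeating pattern AAB; grouping by letter gives 2 tracks.
Stream A is -15, 3, 21, 39, 57, 75, 93, 111, which is linear: a_n = -33 + 18·n.
Stream B is 9, 16, 25, 36, which is the squares 3², 4², 5², ….
Position 13 falls in stream A as its term 9, giving 129.
Position 14 → stream A, term 10 = 147.
The 15th slot belongs to stream B; its 5th term is 49.

129, 147, 49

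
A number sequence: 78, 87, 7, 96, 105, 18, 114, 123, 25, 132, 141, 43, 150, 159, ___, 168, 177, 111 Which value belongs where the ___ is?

68

Positions follow the repeating pattern AAB; grouping by letter gives 2 tracks.
Track A: 78, 87, 96, 105, 114, 123, 132, 141, 150, 159, 168, 177 (linear: a_n = 69 + 9·n).
Track B: 7, 18, 25, 43, ?, 111 (each term equals the sum of the previous two).
So the missing entry in track B is 68.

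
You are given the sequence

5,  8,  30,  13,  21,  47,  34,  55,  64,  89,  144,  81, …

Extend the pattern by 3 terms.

The slot pattern repeats as AAB (period 3), so there are 2 interleaved tracks.
Subsequence A: 5, 8, 13, 21, 34, 55, 89, 144 (a Fibonacci-like recurrence a_n = a_{n-1} + a_{n-2}).
Subsequence B: 30, 47, 64, 81 (linear: a_n = 13 + 17·n).
Term 13 comes from subsequence A (its 9th entry): 233.
Position 14 → subsequence A, term 10 = 377.
Position 15 falls in subsequence B as its term 5, giving 98.

233, 377, 98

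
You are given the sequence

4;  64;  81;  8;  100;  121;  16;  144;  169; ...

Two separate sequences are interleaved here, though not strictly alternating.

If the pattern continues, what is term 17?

324

The slot pattern repeats as ABB (period 3), so there are 2 interleaved tracks.
Track A = 4, 8, 16: geometric, ×2 each step.
Track B = 64, 81, 100, 121, 144, 169: consecutive squares n² from n = 8.
Position 17 falls in track B as its term 11, giving 324.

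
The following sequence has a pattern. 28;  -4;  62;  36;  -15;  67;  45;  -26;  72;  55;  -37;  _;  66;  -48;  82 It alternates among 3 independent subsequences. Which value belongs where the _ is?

77

Taking every 3rd term gives 3 separate tracks.
Stream A: 28, 36, 45, 55, 66 — triangular numbers n(n+1)/2 for n = 7, 8, ….
Stream B: -4, -15, -26, -37, -48 — subtracting 11 each time.
Stream C: 62, 67, 72, ?, 82 — arithmetic, step +5.
The gap is stream C's term 4; the rule gives 77.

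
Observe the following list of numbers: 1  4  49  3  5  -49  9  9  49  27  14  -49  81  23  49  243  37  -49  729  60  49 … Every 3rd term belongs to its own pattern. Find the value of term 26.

157

Read the sequence 3 terms at a time; column i is its own pattern.
Track A: 1, 3, 9, 27, 81, 243, 729 — powers of 3.
Track B: 4, 5, 9, 14, 23, 37, 60 — Fibonacci-style (each term is the sum of the two before it).
Track C: 49, -49, 49, -49, 49, -49, 49 — alternating ±49.
Term 26 comes from track B (its 9th entry): 157.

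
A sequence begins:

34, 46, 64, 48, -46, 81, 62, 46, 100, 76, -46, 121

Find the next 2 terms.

Taking every 3rd term gives 3 separate tracks.
Track A = 34, 48, 62, 76: linear: a_n = 20 + 14·n.
Track B = 46, -46, 46, -46: oscillating between 46 and -46.
Track C = 64, 81, 100, 121: the squares 8², 9², 10², ….
Position 13 falls in track A as its term 5, giving 90.
Position 14 → track B, term 5 = 46.

90, 46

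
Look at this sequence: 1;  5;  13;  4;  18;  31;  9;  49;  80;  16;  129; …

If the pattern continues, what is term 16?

36

Reading positions in blocks of 3 reveals the pattern ABB — 2 tracks woven together.
Track A: 1, 4, 9, 16. Consecutive squares n² from n = 1.
Track B: 5, 13, 18, 31, 49, 80, 129. A Fibonacci-like recurrence a_n = a_{n-1} + a_{n-2}.
Term 16 comes from track A (its 6th entry): 36.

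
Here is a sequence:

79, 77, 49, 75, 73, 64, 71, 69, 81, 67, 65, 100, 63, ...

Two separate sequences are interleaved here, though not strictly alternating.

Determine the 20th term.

The slot pattern repeats as AAB (period 3), so there are 2 interleaved tracks.
Stream A: 79, 77, 75, 73, 71, 69, 67, 65, 63 (arithmetic, step −2).
Stream B: 49, 64, 81, 100 (perfect squares starting at 7²).
Position 20 → stream A, term 14 = 53.

53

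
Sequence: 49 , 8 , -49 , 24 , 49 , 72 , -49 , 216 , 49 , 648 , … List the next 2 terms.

-49, 1944

Positions 1, 3, 5, … form one subsequence and positions 2, 4, 6, … form another.
Stream A = 49, -49, 49, -49, 49: alternating ±49.
Stream B = 8, 24, 72, 216, 648: geometric, ×3 each step.
The 11th slot belongs to stream A; its 6th term is -49.
Term 12 comes from stream B (its 6th entry): 1944.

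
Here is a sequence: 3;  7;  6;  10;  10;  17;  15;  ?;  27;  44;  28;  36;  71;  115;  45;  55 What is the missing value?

21

The slot pattern repeats as AABB (period 4), so there are 2 interleaved tracks.
Subsequence A: 3, 7, 10, 17, 27, 44, 71, 115. Fibonacci-style (each term is the sum of the two before it).
Subsequence B: 6, 10, 15, ?, 28, 36, 45, 55. The triangular numbers T_3, T_4, ….
The gap is subsequence B's term 4; the rule gives 21.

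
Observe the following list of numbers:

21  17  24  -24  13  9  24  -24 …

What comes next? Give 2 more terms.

5, 1

Positions follow the repeating pattern AABB; grouping by letter gives 2 tracks.
Track A = 21, 17, 13, 9: subtracting 4 each time.
Track B = 24, -24, 24, -24: the oscillation 24·(−1)^(n+1).
The 9th slot belongs to track A; its 5th term is 5.
Term 10 comes from track A (its 6th entry): 1.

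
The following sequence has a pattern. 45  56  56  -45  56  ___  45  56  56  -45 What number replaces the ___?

Reading positions in blocks of 3 reveals the pattern ABB — 2 tracks woven together.
Track A: 45, -45, 45, -45 — oscillating between 45 and -45.
Track B: 56, 56, 56, ?, 56, 56 — the constant sequence 56.
So the missing entry in track B is 56.

56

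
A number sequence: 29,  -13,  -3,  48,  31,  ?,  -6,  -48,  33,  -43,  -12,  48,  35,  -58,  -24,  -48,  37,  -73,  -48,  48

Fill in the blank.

The terms cycle through 4 interleaved subsequences.
Track A: 29, 31, 33, 35, 37. Adding 2 each time.
Track B: -13, ?, -43, -58, -73. Linear: a_n = 2 − 15·n.
Track C: -3, -6, -12, -24, -48. A geometric progression (common ratio 2).
Track D: 48, -48, 48, -48, 48. Alternating ±48.
Filling track B at index 2 by its rule yields -28.

-28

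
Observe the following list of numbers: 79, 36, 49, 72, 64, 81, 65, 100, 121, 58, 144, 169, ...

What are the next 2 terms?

51, 196

Positions follow the repeating pattern ABB; grouping by letter gives 2 tracks.
Stream A = 79, 72, 65, 58: subtracting 7 each time.
Stream B = 36, 49, 64, 81, 100, 121, 144, 169: perfect squares starting at 6².
The 13th slot belongs to stream A; its 5th term is 51.
Term 14 comes from stream B (its 9th entry): 196.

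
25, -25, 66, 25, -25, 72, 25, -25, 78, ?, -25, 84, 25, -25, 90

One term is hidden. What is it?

25

Positions follow the repeating pattern AAB; grouping by letter gives 2 tracks.
Track A: 25, -25, 25, -25, 25, -25, ?, -25, 25, -25. The oscillation 25·(−1)^(n+1).
Track B: 66, 72, 78, 84, 90. Arithmetic with common difference +6.
Filling track A at index 7 by its rule yields 25.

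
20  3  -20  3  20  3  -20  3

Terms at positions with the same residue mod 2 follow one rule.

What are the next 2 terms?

The terms cycle through 2 interleaved subsequences.
Stream A: 20, -20, 20, -20 (alternating ±20).
Stream B: 3, 3, 3, 3 (always 3).
The 9th slot belongs to stream A; its 5th term is 20.
The 10th slot belongs to stream B; its 5th term is 3.

20, 3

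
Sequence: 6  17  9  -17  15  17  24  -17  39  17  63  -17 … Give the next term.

Positions 1, 3, 5, … form one subsequence and positions 2, 4, 6, … form another.
Track A is 6, 9, 15, 24, 39, 63, which is Fibonacci-style (each term is the sum of the two before it).
Track B is 17, -17, 17, -17, 17, -17, which is oscillating between 17 and -17.
The 13th slot belongs to track A; its 7th term is 102.

102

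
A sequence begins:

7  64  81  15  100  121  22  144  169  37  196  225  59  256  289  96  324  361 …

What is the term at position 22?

Reading positions in blocks of 3 reveals the pattern ABB — 2 tracks woven together.
Track A: 7, 15, 22, 37, 59, 96. Fibonacci-style (each term is the sum of the two before it).
Track B: 64, 81, 100, 121, 144, 169, 196, 225, 256, 289, 324, 361. Consecutive squares n² from n = 8.
Term 22 comes from track A (its 8th entry): 251.

251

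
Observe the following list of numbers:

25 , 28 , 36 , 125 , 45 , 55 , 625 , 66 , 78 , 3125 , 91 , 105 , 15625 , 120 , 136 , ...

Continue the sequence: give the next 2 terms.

Positions follow the repeating pattern ABB; grouping by letter gives 2 tracks.
Subsequence A is 25, 125, 625, 3125, 15625, which is powers of 5.
Subsequence B is 28, 36, 45, 55, 66, 78, 91, 105, 120, 136, which is the triangular numbers T_7, T_8, ….
Position 16 → subsequence A, term 6 = 78125.
The 17th slot belongs to subsequence B; its 11th term is 153.

78125, 153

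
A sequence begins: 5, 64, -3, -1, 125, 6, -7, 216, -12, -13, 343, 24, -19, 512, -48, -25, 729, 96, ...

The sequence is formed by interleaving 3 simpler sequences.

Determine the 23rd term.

Taking every 3rd term gives 3 separate tracks.
Track A is 5, -1, -7, -13, -19, -25, which is linear: a_n = 11 − 6·n.
Track B is 64, 125, 216, 343, 512, 729, which is perfect cubes starting at 4³.
Track C is -3, 6, -12, 24, -48, 96, which is multiplying by -2 each time.
The 23rd slot belongs to track B; its 8th term is 1331.

1331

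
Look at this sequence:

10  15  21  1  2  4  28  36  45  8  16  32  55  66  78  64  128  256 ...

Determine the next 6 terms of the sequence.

Positions follow the repeating pattern AAABBB; grouping by letter gives 2 tracks.
Track A: 10, 15, 21, 28, 36, 45, 55, 66, 78 (the triangular numbers T_4, T_5, …).
Track B: 1, 2, 4, 8, 16, 32, 64, 128, 256 (successive powers of 2).
Position 19 → track A, term 10 = 91.
Term 20 comes from track A (its 11th entry): 105.
Position 21 → track A, term 12 = 120.
Position 22 → track B, term 10 = 512.
The 23rd slot belongs to track B; its 11th term is 1024.
The 24th slot belongs to track B; its 12th term is 2048.

91, 105, 120, 512, 1024, 2048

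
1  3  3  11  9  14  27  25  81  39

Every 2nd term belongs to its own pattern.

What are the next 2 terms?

Positions 1, 3, 5, … form one subsequence and positions 2, 4, 6, … form another.
Track A is 1, 3, 9, 27, 81, which is powers 3^0, 3^1, 3^2, ….
Track B is 3, 11, 14, 25, 39, which is Fibonacci-style (each term is the sum of the two before it).
The 11th slot belongs to track A; its 6th term is 243.
Position 12 falls in track B as its term 6, giving 64.

243, 64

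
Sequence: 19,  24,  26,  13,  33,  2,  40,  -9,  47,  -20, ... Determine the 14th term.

Split by position mod 2 into 2 tracks.
Track A: 19, 26, 33, 40, 47. Adding 7 each time.
Track B: 24, 13, 2, -9, -20. Subtracting 11 each time.
Term 14 comes from track B (its 7th entry): -42.

-42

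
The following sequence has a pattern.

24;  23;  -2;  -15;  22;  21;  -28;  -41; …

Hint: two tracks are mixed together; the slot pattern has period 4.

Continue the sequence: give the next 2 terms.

20, 19

Reading positions in blocks of 4 reveals the pattern AABB — 2 tracks woven together.
Stream A: 24, 23, 22, 21. Arithmetic with common difference −1.
Stream B: -2, -15, -28, -41. Arithmetic with common difference −13.
Position 9 falls in stream A as its term 5, giving 20.
Term 10 comes from stream A (its 6th entry): 19.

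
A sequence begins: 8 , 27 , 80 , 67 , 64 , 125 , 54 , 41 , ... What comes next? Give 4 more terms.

Reading positions in blocks of 4 reveals the pattern AABB — 2 tracks woven together.
Stream A = 8, 27, 64, 125: perfect cubes starting at 2³.
Stream B = 80, 67, 54, 41: arithmetic, step −13.
The 9th slot belongs to stream A; its 5th term is 216.
Term 10 comes from stream A (its 6th entry): 343.
Position 11 → stream B, term 5 = 28.
Term 12 comes from stream B (its 6th entry): 15.

216, 343, 28, 15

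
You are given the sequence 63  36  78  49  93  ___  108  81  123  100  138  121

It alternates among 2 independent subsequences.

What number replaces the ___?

64

Taking every 2nd term gives 2 separate tracks.
Track A is 63, 78, 93, 108, 123, 138, which is arithmetic with common difference +15.
Track B is 36, 49, ?, 81, 100, 121, which is the squares 6², 7², 8², ….
So the missing entry in track B is 64.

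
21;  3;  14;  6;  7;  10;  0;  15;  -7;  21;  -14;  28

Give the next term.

-21

Odd-indexed and even-indexed terms follow separate rules.
Subsequence A: 21, 14, 7, 0, -7, -14 (linear: a_n = 28 − 7·n).
Subsequence B: 3, 6, 10, 15, 21, 28 (triangular numbers n(n+1)/2 for n = 2, 3, …).
The 13th slot belongs to subsequence A; its 7th term is -21.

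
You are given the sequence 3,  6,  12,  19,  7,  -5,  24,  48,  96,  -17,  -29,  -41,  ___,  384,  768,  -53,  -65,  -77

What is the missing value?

192

Positions follow the repeating pattern AAABBB; grouping by letter gives 2 tracks.
Track A: 3, 6, 12, 24, 48, 96, ?, 384, 768. Geometric, ×2 each step.
Track B: 19, 7, -5, -17, -29, -41, -53, -65, -77. Arithmetic, step −12.
Filling track A at index 7 by its rule yields 192.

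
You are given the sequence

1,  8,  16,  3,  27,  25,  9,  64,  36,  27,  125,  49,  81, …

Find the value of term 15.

64

Read the sequence 3 terms at a time; column i is its own pattern.
Subsequence A is 1, 3, 9, 27, 81, which is geometric with ratio 3.
Subsequence B is 8, 27, 64, 125, which is perfect cubes starting at 2³.
Subsequence C is 16, 25, 36, 49, which is perfect squares starting at 4².
Position 15 → subsequence C, term 5 = 64.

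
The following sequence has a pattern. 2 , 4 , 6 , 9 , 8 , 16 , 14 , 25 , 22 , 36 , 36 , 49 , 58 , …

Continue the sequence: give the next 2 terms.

Split by position mod 2 into 2 tracks.
Stream A: 2, 6, 8, 14, 22, 36, 58 (a Fibonacci-like recurrence a_n = a_{n-1} + a_{n-2}).
Stream B: 4, 9, 16, 25, 36, 49 (consecutive squares n² from n = 2).
The 14th slot belongs to stream B; its 7th term is 64.
The 15th slot belongs to stream A; its 8th term is 94.

64, 94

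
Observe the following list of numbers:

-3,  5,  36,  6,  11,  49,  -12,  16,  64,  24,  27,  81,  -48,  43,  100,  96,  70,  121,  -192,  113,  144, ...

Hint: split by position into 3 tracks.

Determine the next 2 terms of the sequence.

Split by position mod 3: positions 1, 4, 7, … form one track, and each other residue class forms its own.
Track A = -3, 6, -12, 24, -48, 96, -192: geometric with ratio -2.
Track B = 5, 11, 16, 27, 43, 70, 113: a Fibonacci-like recurrence a_n = a_{n-1} + a_{n-2}.
Track C = 36, 49, 64, 81, 100, 121, 144: the squares 6², 7², 8², ….
The 22nd slot belongs to track A; its 8th term is 384.
Position 23 falls in track B as its term 8, giving 183.

384, 183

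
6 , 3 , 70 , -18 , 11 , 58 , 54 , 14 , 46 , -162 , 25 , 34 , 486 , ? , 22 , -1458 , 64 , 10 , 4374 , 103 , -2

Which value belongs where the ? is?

39

Read the sequence 3 terms at a time; column i is its own pattern.
Track A: 6, -18, 54, -162, 486, -1458, 4374 — geometric, ×-3 each step.
Track B: 3, 11, 14, 25, ?, 64, 103 — a Fibonacci-like recurrence a_n = a_{n-1} + a_{n-2}.
Track C: 70, 58, 46, 34, 22, 10, -2 — arithmetic, step −12.
Track B's pattern makes the blank 39.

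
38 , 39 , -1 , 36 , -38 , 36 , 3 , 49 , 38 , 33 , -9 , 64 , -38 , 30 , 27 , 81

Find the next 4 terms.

38, 27, -81, 100

Split by position mod 4 into 4 tracks.
Subsequence A is 38, -38, 38, -38, which is the oscillation 38·(−1)^(n+1).
Subsequence B is 39, 36, 33, 30, which is arithmetic with common difference −3.
Subsequence C is -1, 3, -9, 27, which is geometric, ×-3 each step.
Subsequence D is 36, 49, 64, 81, which is consecutive squares n² from n = 6.
Position 17 falls in subsequence A as its term 5, giving 38.
Position 18 → subsequence B, term 5 = 27.
Term 19 comes from subsequence C (its 5th entry): -81.
Position 20 → subsequence D, term 5 = 100.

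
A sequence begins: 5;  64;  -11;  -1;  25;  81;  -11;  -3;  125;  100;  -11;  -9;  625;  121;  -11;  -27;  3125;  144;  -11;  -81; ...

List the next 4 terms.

Split by position mod 4: positions 1, 5, 9, … form one track, and each other residue class forms its own.
Stream A: 5, 25, 125, 625, 3125 (powers 5^1, 5^2, 5^3, …).
Stream B: 64, 81, 100, 121, 144 (the squares 8², 9², 10², …).
Stream C: -11, -11, -11, -11, -11 (the constant sequence -11).
Stream D: -1, -3, -9, -27, -81 (a geometric progression (common ratio 3)).
The 21st slot belongs to stream A; its 6th term is 15625.
Position 22 → stream B, term 6 = 169.
Term 23 comes from stream C (its 6th entry): -11.
Term 24 comes from stream D (its 6th entry): -243.

15625, 169, -11, -243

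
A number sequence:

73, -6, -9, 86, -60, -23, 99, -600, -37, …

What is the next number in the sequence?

112

The terms cycle through 3 interleaved subsequences.
Stream A: 73, 86, 99 — arithmetic, step +13.
Stream B: -6, -60, -600 — geometric, ×10 each step.
Stream C: -9, -23, -37 — subtracting 14 each time.
Position 10 → stream A, term 4 = 112.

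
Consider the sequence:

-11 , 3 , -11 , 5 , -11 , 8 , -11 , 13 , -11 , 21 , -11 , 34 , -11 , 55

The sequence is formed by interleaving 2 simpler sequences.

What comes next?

-11

Split by position mod 2 into 2 tracks.
Track A: -11, -11, -11, -11, -11, -11, -11 — constant -11.
Track B: 3, 5, 8, 13, 21, 34, 55 — a Fibonacci-like recurrence a_n = a_{n-1} + a_{n-2}.
The 15th slot belongs to track A; its 8th term is -11.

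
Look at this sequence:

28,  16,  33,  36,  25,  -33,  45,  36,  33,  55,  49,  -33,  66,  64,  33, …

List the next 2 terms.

The terms cycle through 3 interleaved subsequences.
Track A = 28, 36, 45, 55, 66: triangular numbers n(n+1)/2 for n = 7, 8, ….
Track B = 16, 25, 36, 49, 64: consecutive squares n² from n = 4.
Track C = 33, -33, 33, -33, 33: alternating ±33.
Position 16 → track A, term 6 = 78.
Position 17 → track B, term 6 = 81.

78, 81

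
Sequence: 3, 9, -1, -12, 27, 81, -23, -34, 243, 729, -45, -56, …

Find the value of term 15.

Reading positions in blocks of 4 reveals the pattern AABB — 2 tracks woven together.
Track A = 3, 9, 27, 81, 243, 729: successive powers of 3.
Track B = -1, -12, -23, -34, -45, -56: arithmetic, step −11.
Position 15 → track B, term 7 = -67.

-67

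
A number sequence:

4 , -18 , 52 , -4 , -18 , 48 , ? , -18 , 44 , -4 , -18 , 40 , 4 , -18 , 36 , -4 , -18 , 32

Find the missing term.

The terms cycle through 3 interleaved subsequences.
Subsequence A = 4, -4, ?, -4, 4, -4: alternating ±4.
Subsequence B = -18, -18, -18, -18, -18, -18: the constant sequence -18.
Subsequence C = 52, 48, 44, 40, 36, 32: subtracting 4 each time.
The gap is subsequence A's term 3; the rule gives 4.

4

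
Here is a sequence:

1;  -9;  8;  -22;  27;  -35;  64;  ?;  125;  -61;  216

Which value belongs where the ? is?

The terms cycle through 2 interleaved subsequences.
Track A: 1, 8, 27, 64, 125, 216. Perfect cubes starting at 1³.
Track B: -9, -22, -35, ?, -61. Arithmetic with common difference −13.
The gap is track B's term 4; the rule gives -48.

-48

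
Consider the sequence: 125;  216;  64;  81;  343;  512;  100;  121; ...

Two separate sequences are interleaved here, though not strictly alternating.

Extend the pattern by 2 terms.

Positions follow the repeating pattern AABB; grouping by letter gives 2 tracks.
Track A is 125, 216, 343, 512, which is consecutive cubes n³ from n = 5.
Track B is 64, 81, 100, 121, which is consecutive squares n² from n = 8.
The 9th slot belongs to track A; its 5th term is 729.
The 10th slot belongs to track A; its 6th term is 1000.

729, 1000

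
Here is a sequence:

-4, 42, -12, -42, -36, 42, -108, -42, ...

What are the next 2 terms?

The terms cycle through 2 interleaved subsequences.
Stream A is -4, -12, -36, -108, which is geometric with ratio 3.
Stream B is 42, -42, 42, -42, which is the oscillation 42·(−1)^(n+1).
The 9th slot belongs to stream A; its 5th term is -324.
The 10th slot belongs to stream B; its 5th term is 42.

-324, 42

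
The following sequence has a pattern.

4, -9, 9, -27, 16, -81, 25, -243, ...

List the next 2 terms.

36, -729

Odd-indexed and even-indexed terms follow separate rules.
Track A: 4, 9, 16, 25 (the squares 2², 3², 4², …).
Track B: -9, -27, -81, -243 (a geometric progression (common ratio 3)).
Position 9 → track A, term 5 = 36.
Position 10 falls in track B as its term 5, giving -729.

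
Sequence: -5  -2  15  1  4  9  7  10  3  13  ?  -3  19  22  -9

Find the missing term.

16

Reading positions in blocks of 3 reveals the pattern AAB — 2 tracks woven together.
Stream A: -5, -2, 1, 4, 7, 10, 13, ?, 19, 22. Arithmetic, step +3.
Stream B: 15, 9, 3, -3, -9. Linear: a_n = 21 − 6·n.
The gap is stream A's term 8; the rule gives 16.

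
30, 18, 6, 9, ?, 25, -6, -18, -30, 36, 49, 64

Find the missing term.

The slot pattern repeats as AAABBB (period 6), so there are 2 interleaved tracks.
Track A is 30, 18, 6, -6, -18, -30, which is arithmetic, step −12.
Track B is 9, ?, 25, 36, 49, 64, which is perfect squares starting at 3².
Track B's pattern makes the blank 16.

16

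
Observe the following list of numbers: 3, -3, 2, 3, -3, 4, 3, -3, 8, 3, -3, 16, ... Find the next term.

3

Reading positions in blocks of 3 reveals the pattern AAB — 2 tracks woven together.
Track A is 3, -3, 3, -3, 3, -3, 3, -3, which is oscillating between 3 and -3.
Track B is 2, 4, 8, 16, which is multiplying by 2 each time.
Position 13 falls in track A as its term 9, giving 3.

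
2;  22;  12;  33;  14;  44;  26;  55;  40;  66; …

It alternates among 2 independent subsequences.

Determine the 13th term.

106

Odd-indexed and even-indexed terms follow separate rules.
Subsequence A: 2, 12, 14, 26, 40 — each term equals the sum of the previous two.
Subsequence B: 22, 33, 44, 55, 66 — arithmetic, step +11.
Position 13 falls in subsequence A as its term 7, giving 106.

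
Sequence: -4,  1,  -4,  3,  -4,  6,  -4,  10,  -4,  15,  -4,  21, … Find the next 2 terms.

-4, 28

Split by position mod 2 into 2 tracks.
Stream A: -4, -4, -4, -4, -4, -4. Always -4.
Stream B: 1, 3, 6, 10, 15, 21. Triangular numbers starting at T_1.
The 13th slot belongs to stream A; its 7th term is -4.
Position 14 falls in stream B as its term 7, giving 28.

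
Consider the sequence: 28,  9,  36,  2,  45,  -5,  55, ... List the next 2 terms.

Positions 1, 3, 5, … form one subsequence and positions 2, 4, 6, … form another.
Track A is 28, 36, 45, 55, which is triangular numbers n(n+1)/2 for n = 7, 8, ….
Track B is 9, 2, -5, which is subtracting 7 each time.
The 8th slot belongs to track B; its 4th term is -12.
Position 9 → track A, term 5 = 66.

-12, 66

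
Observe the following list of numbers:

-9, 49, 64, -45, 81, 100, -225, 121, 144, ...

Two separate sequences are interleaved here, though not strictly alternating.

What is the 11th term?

The slot pattern repeats as ABB (period 3), so there are 2 interleaved tracks.
Track A: -9, -45, -225 (geometric, ×5 each step).
Track B: 49, 64, 81, 100, 121, 144 (consecutive squares n² from n = 7).
Term 11 comes from track B (its 7th entry): 169.

169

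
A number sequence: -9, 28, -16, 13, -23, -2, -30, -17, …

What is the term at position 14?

-62

Split by position mod 2 into 2 tracks.
Track A is -9, -16, -23, -30, which is subtracting 7 each time.
Track B is 28, 13, -2, -17, which is subtracting 15 each time.
The 14th slot belongs to track B; its 7th term is -62.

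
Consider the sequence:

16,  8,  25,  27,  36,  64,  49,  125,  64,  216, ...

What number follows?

81

The terms cycle through 2 interleaved subsequences.
Subsequence A: 16, 25, 36, 49, 64 (perfect squares starting at 4²).
Subsequence B: 8, 27, 64, 125, 216 (perfect cubes starting at 2³).
The 11th slot belongs to subsequence A; its 6th term is 81.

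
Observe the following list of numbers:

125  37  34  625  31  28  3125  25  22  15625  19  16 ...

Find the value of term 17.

Positions follow the repeating pattern ABB; grouping by letter gives 2 tracks.
Track A: 125, 625, 3125, 15625 — powers of 5.
Track B: 37, 34, 31, 28, 25, 22, 19, 16 — arithmetic, step −3.
Position 17 → track B, term 11 = 7.

7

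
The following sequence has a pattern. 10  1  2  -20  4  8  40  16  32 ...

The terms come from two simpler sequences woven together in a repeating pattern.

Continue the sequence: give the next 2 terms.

Reading positions in blocks of 3 reveals the pattern ABB — 2 tracks woven together.
Stream A is 10, -20, 40, which is geometric with ratio -2.
Stream B is 1, 2, 4, 8, 16, 32, which is powers 2^0, 2^1, 2^2, ….
Position 10 → stream A, term 4 = -80.
Position 11 → stream B, term 7 = 64.

-80, 64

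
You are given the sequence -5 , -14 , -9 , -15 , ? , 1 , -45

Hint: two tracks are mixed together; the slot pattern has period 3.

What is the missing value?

-4

Positions follow the repeating pattern ABB; grouping by letter gives 2 tracks.
Track A: -5, -15, -45 (a geometric progression (common ratio 3)).
Track B: -14, -9, ?, 1 (linear: a_n = -19 + 5·n).
Filling track B at index 3 by its rule yields -4.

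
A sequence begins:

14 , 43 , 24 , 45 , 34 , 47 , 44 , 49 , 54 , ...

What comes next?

Split by position mod 2 into 2 tracks.
Subsequence A is 14, 24, 34, 44, 54, which is arithmetic, step +10.
Subsequence B is 43, 45, 47, 49, which is arithmetic with common difference +2.
Position 10 → subsequence B, term 5 = 51.

51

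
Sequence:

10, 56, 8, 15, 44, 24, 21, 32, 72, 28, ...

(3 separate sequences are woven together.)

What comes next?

Split by position mod 3 into 3 tracks.
Subsequence A = 10, 15, 21, 28: the triangular numbers T_4, T_5, ….
Subsequence B = 56, 44, 32: subtracting 12 each time.
Subsequence C = 8, 24, 72: multiplying by 3 each time.
Position 11 → subsequence B, term 4 = 20.

20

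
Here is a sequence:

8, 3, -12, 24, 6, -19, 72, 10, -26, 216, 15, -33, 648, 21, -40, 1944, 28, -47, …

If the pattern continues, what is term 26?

Split by position mod 3: positions 1, 4, 7, … form one track, and each other residue class forms its own.
Track A is 8, 24, 72, 216, 648, 1944, which is geometric with ratio 3.
Track B is 3, 6, 10, 15, 21, 28, which is the triangular numbers T_2, T_3, ….
Track C is -12, -19, -26, -33, -40, -47, which is linear: a_n = -5 − 7·n.
Position 26 → track B, term 9 = 55.

55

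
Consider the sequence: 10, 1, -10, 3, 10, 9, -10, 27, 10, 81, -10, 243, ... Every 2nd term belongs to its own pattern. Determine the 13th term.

10

Split by position mod 2 into 2 tracks.
Track A = 10, -10, 10, -10, 10, -10: alternating ±10.
Track B = 1, 3, 9, 27, 81, 243: powers 3^0, 3^1, 3^2, ….
Position 13 → track A, term 7 = 10.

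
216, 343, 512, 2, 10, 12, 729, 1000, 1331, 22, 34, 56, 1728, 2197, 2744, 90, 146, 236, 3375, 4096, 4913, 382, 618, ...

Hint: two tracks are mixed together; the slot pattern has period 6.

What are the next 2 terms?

Reading positions in blocks of 6 reveals the pattern AAABBB — 2 tracks woven together.
Track A = 216, 343, 512, 729, 1000, 1331, 1728, 2197, 2744, 3375, 4096, 4913: perfect cubes starting at 6³.
Track B = 2, 10, 12, 22, 34, 56, 90, 146, 236, 382, 618: a Fibonacci-like recurrence a_n = a_{n-1} + a_{n-2}.
Term 24 comes from track B (its 12th entry): 1000.
Position 25 → track A, term 13 = 5832.

1000, 5832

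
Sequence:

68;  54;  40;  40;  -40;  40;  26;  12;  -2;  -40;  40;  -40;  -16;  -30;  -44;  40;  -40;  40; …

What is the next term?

The slot pattern repeats as AAABBB (period 6), so there are 2 interleaved tracks.
Subsequence A is 68, 54, 40, 26, 12, -2, -16, -30, -44, which is arithmetic, step −14.
Subsequence B is 40, -40, 40, -40, 40, -40, 40, -40, 40, which is alternating ±40.
Term 19 comes from subsequence A (its 10th entry): -58.

-58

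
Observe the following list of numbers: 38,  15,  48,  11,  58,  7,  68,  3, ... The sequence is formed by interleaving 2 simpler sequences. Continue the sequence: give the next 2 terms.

78, -1

Odd-indexed and even-indexed terms follow separate rules.
Track A: 38, 48, 58, 68 — arithmetic with common difference +10.
Track B: 15, 11, 7, 3 — linear: a_n = 19 − 4·n.
The 9th slot belongs to track A; its 5th term is 78.
Position 10 falls in track B as its term 5, giving -1.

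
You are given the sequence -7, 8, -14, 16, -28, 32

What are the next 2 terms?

Split by position mod 2 into 2 tracks.
Stream A = -7, -14, -28: geometric with ratio 2.
Stream B = 8, 16, 32: successive powers of 2.
Term 7 comes from stream A (its 4th entry): -56.
The 8th slot belongs to stream B; its 4th term is 64.

-56, 64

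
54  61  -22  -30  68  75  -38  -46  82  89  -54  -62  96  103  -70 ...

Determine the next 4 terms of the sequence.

-78, 110, 117, -86

Positions follow the repeating pattern AABB; grouping by letter gives 2 tracks.
Track A: 54, 61, 68, 75, 82, 89, 96, 103 (adding 7 each time).
Track B: -22, -30, -38, -46, -54, -62, -70 (arithmetic, step −8).
Position 16 falls in track B as its term 8, giving -78.
Term 17 comes from track A (its 9th entry): 110.
Term 18 comes from track A (its 10th entry): 117.
Term 19 comes from track B (its 9th entry): -86.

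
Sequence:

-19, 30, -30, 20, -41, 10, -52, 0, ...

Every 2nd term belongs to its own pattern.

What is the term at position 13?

-85

Odd-indexed and even-indexed terms follow separate rules.
Track A is -19, -30, -41, -52, which is linear: a_n = -8 − 11·n.
Track B is 30, 20, 10, 0, which is subtracting 10 each time.
Term 13 comes from track A (its 7th entry): -85.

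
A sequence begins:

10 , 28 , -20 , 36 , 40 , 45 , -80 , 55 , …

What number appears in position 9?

Positions 1, 3, 5, … form one subsequence and positions 2, 4, 6, … form another.
Stream A: 10, -20, 40, -80 — a geometric progression (common ratio -2).
Stream B: 28, 36, 45, 55 — triangular numbers starting at T_7.
Position 9 falls in stream A as its term 5, giving 160.

160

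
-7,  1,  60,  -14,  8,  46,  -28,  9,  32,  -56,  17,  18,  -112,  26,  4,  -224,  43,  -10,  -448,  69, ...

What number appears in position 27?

The terms cycle through 3 interleaved subsequences.
Track A is -7, -14, -28, -56, -112, -224, -448, which is multiplying by 2 each time.
Track B is 1, 8, 9, 17, 26, 43, 69, which is each term equals the sum of the previous two.
Track C is 60, 46, 32, 18, 4, -10, which is subtracting 14 each time.
The 27th slot belongs to track C; its 9th term is -52.

-52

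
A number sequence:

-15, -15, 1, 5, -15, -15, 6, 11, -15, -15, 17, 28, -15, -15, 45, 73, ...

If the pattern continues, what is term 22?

-15

The slot pattern repeats as AABB (period 4), so there are 2 interleaved tracks.
Track A is -15, -15, -15, -15, -15, -15, -15, -15, which is always -15.
Track B is 1, 5, 6, 11, 17, 28, 45, 73, which is each term equals the sum of the previous two.
Term 22 comes from track A (its 12th entry): -15.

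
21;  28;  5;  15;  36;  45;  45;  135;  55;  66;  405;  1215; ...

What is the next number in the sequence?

Positions follow the repeating pattern AABB; grouping by letter gives 2 tracks.
Track A: 21, 28, 36, 45, 55, 66. The triangular numbers T_6, T_7, ….
Track B: 5, 15, 45, 135, 405, 1215. Geometric, ×3 each step.
Position 13 → track A, term 7 = 78.

78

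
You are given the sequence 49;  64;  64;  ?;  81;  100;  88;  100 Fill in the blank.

76

The slot pattern repeats as AABB (period 4), so there are 2 interleaved tracks.
Track A: 49, 64, 81, 100 — consecutive squares n² from n = 7.
Track B: 64, ?, 88, 100 — arithmetic, step +12.
Filling track B at index 2 by its rule yields 76.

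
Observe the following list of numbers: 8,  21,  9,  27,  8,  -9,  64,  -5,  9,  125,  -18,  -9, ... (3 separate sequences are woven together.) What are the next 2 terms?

Split by position mod 3 into 3 tracks.
Stream A: 8, 27, 64, 125 — consecutive cubes n³ from n = 2.
Stream B: 21, 8, -5, -18 — arithmetic with common difference −13.
Stream C: 9, -9, 9, -9 — alternating ±9.
The 13th slot belongs to stream A; its 5th term is 216.
Position 14 → stream B, term 5 = -31.

216, -31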